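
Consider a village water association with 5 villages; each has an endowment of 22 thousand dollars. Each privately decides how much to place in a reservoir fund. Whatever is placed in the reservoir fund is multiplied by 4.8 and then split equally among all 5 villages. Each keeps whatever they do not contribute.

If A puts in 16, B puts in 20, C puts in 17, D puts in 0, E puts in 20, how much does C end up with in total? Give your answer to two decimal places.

Total contributed: 16 + 20 + 17 + 0 + 20 = 73.
Each receives 4.8 × 73 / 5 = 70.08 from the reservoir fund.
C keeps 22 − 17 = 5, so C's payoff is 5 + 70.08 = 75.08.

75.08 thousand dollars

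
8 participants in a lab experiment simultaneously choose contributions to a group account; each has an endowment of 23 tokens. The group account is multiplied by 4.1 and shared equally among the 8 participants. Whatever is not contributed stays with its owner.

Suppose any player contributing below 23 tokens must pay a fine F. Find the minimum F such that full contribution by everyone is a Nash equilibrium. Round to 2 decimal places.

Given the others contribute fully, the best deviation is to contribute 0 (any partial contribution still incurs the fine and gives up units whose private return 0.5125 is below 1).
Deviating from 23 to 0 saves 23 tokens but forfeits the deviator's share of the drop in the group account: 4.1/8 × 23 = 11.79.
So the deviation gain is 23 − 11.79 = 11.21, and the fine must be at least 11.21 tokens to wipe it out.

11.21 tokens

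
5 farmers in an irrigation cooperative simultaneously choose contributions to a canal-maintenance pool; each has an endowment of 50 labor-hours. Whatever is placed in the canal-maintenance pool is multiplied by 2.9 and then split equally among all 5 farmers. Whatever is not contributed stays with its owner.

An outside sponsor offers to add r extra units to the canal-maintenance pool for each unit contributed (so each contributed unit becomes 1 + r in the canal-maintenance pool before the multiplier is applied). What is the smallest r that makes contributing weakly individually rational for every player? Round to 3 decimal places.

With matching at rate r, one contributed unit becomes (1 + r) in the canal-maintenance pool and returns 2.9 × (1 + r) / 5 to the contributor.
Setting this equal to 1: 1 + r = 5/2.9 = 1.7241.
So the minimum matching rate is r = 1.7241 − 1 = 0.724.

0.724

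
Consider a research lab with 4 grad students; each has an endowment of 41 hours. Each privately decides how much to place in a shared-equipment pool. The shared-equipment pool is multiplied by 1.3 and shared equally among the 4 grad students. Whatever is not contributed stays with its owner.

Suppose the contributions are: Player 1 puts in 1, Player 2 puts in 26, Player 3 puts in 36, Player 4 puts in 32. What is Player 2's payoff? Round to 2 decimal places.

45.88 hours

Total contributed: 1 + 26 + 36 + 32 = 95.
Each receives 1.3 × 95 / 4 = 30.88 from the shared-equipment pool.
Player 2 keeps 41 − 26 = 15, so Player 2's payoff is 15 + 30.88 = 45.88.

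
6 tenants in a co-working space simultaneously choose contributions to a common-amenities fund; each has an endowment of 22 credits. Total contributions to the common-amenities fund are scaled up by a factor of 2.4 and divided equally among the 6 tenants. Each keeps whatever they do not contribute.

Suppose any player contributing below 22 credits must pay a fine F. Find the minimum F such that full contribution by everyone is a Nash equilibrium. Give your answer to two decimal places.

Given the others contribute fully, the best deviation is to contribute 0 (any partial contribution still incurs the fine and gives up units whose private return 0.4000 is below 1).
Deviating from 22 to 0 saves 22 credits but forfeits the deviator's share of the drop in the common-amenities fund: 2.4/6 × 22 = 8.80.
So the deviation gain is 22 − 8.80 = 13.20, and the fine must be at least 13.20 credits to wipe it out.

13.20 credits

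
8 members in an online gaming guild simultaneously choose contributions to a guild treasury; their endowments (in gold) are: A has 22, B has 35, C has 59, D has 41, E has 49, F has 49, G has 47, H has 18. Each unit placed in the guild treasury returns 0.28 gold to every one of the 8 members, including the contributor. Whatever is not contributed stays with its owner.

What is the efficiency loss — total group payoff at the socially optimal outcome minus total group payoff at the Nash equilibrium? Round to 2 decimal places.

396.80 gold

The private return per contributed unit is 0.28 < 1 for everyone, so the Nash equilibrium is zero contribution and the group total is Σ E_j = 22 + 35 + 59 + 41 + 49 + 49 + 47 + 18 = 320.
Each contributed unit returns 2.240 to the group, so the social optimum is full contribution by everyone: group total = 2.240 × 320 = 716.80.
Efficiency loss = (2.240 − 1) × 320 = 396.80.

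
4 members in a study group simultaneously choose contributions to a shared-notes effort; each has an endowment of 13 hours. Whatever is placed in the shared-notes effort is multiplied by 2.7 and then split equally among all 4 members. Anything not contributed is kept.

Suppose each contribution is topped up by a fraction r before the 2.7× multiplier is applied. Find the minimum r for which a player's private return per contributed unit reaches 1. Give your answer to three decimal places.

0.481

With matching at rate r, one contributed unit becomes (1 + r) in the shared-notes effort and returns 2.7 × (1 + r) / 4 to the contributor.
Setting this equal to 1: 1 + r = 4/2.7 = 1.4815.
So the minimum matching rate is r = 1.4815 − 1 = 0.481.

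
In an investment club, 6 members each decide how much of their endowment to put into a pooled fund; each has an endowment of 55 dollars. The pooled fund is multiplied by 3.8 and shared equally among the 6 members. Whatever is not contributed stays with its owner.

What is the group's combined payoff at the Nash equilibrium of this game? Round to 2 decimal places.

Each contributed unit returns 3.8/6 = 0.6333 to its contributor — below 1 — so contributing 0 is dominant for every player. At the Nash equilibrium everyone keeps their 55, and the group total is 6 × 55 = 330.

330.00 dollars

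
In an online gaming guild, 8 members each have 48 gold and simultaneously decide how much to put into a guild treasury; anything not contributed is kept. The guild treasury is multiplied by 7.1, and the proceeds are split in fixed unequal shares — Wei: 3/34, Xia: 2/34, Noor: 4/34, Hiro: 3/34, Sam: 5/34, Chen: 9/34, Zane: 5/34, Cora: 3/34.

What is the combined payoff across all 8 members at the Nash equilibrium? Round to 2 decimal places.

1262.40 gold

A player with share s gets back 7.1·s per unit contributed, so full contribution is dominant for anyone with s > 1/7.1 = 0.1408 and zero contribution is dominant for anyone below.
The shares above 0.1408 belong to Sam, Chen and Zane, contributing 48 each; the remaining 5 contribute 0. Total contributed: 144.
The guild treasury pays out 7.1 × 144 = 1022.40 in total (split across the unequal shares, but the aggregate is all that matters for the group sum).
The 5 free-riders keep 48 each, adding 240. Group total = 240 + 1022.40 = 1262.40.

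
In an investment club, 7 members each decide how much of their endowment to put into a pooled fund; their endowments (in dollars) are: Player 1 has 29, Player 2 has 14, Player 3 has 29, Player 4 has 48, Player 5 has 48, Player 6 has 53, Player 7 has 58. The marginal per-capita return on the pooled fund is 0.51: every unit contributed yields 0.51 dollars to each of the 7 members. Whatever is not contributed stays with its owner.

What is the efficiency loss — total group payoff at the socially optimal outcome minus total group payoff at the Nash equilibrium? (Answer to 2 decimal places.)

The private return per contributed unit is 0.51 < 1 for everyone, so the Nash equilibrium is zero contribution and the group total is Σ E_j = 29 + 14 + 29 + 48 + 48 + 53 + 58 = 279.
Each contributed unit returns 3.570 to the group, so the social optimum is full contribution by everyone: group total = 3.570 × 279 = 996.03.
Efficiency loss = (3.570 − 1) × 279 = 717.03.

717.03 dollars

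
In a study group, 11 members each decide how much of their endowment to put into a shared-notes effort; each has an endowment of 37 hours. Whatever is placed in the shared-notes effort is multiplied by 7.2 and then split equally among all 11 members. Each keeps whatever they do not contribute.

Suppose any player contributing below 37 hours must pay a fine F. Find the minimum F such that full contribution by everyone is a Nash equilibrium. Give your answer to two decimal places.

Given the others contribute fully, the best deviation is to contribute 0 (any partial contribution still incurs the fine and gives up units whose private return 0.6545 is below 1).
Deviating from 37 to 0 saves 37 hours but forfeits the deviator's share of the drop in the shared-notes effort: 7.2/11 × 37 = 24.22.
So the deviation gain is 37 − 24.22 = 12.78, and the fine must be at least 12.78 hours to wipe it out.

12.78 hours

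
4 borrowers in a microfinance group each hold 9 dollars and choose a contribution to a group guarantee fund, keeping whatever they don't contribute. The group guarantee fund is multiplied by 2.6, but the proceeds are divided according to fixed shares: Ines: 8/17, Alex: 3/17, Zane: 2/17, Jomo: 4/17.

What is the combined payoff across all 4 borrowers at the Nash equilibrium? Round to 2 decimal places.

50.40 dollars

For player j, contributing a unit is worthwhile iff 2.6 × (j's share) ≥ 1, i.e. iff j's share is at least 0.3846.
Only Ines (8/17) clears that bar, contributing 9; the remaining 3 contribute 0. Total contributed: 9.
The group guarantee fund pays out 2.6 × 9 = 23.40 in total (split across the unequal shares, but the aggregate is all that matters for the group sum).
The 3 free-riders keep 9 each, adding 27. Group total = 27 + 23.40 = 50.40.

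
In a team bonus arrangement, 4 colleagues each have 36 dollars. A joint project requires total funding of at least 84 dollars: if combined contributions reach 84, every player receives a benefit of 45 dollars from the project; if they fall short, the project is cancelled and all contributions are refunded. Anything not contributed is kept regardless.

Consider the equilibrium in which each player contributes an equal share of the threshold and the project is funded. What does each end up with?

60 dollars

Equal share of the threshold: 84/4 = 21.
At this profile no one gains by cutting their contribution: any cut drops the total below 84, the project is cancelled, contributions are refunded, and the deviator ends with 36, which is less than 36 − 21 + 45 = 60. Contributing more than 21 just wastes the excess. So contributing exactly 21 is a best response.
Each player's payoff: 36 − 21 + 45 = 60.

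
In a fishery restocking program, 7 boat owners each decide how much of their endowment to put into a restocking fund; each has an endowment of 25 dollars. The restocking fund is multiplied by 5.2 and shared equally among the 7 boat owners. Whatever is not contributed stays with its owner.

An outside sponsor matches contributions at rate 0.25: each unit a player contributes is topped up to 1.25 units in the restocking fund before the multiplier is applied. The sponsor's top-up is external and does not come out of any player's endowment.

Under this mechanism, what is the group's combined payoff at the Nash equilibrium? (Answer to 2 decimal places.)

The effective private return is 5.2 × 1.25 / 7 = 0.9286, which is still under 1, so the mechanism doesn't change anyone's dominant strategy: zero contribution.
At the Nash equilibrium no one contributes; group total payoff = 7 × 25 = 175.

175.00 dollars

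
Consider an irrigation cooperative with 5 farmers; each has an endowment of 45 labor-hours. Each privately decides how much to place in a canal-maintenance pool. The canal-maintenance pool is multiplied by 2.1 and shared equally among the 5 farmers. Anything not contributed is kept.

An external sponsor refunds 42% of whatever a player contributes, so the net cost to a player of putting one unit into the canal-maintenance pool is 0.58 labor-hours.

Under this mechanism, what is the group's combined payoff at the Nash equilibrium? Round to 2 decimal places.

225.00 labor-hours

The effective private return is (2.1/5) / 0.58 = 0.7241, which is still under 1, so the mechanism doesn't change anyone's dominant strategy: zero contribution.
At the Nash equilibrium no one contributes; group total payoff = 5 × 45 = 225.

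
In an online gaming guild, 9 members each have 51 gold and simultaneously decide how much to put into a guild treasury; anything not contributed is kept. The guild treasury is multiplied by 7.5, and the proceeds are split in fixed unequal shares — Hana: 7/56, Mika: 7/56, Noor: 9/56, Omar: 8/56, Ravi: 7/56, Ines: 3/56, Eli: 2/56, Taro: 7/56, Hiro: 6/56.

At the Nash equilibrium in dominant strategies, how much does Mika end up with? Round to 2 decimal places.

146.63 gold

Each unit j contributes comes back to j as 7.5 × (j's share), so j prefers to contribute only if that share exceeds 1/7.5 = 0.1333; otherwise keeping the unit dominates.
Noor and Omar are above the threshold, contributing 51 each; the remaining 7 contribute 0. Total contributed: 102.
Mika keeps 51 and receives 7.5 × 102 × 7/56 = 95.63 from the guild treasury, for a payoff of 146.63.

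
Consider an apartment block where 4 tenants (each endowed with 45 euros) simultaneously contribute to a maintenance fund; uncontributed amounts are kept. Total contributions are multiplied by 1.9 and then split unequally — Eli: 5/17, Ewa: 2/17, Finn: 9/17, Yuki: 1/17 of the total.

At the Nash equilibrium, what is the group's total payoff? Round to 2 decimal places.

Each unit j contributes comes back to j as 1.9 × (j's share), so j prefers to contribute only if that share exceeds 1/1.9 = 0.5263; otherwise keeping the unit dominates.
The only share above 0.5263 is Finn's 9/17, contributing 45; the remaining 3 contribute 0. Total contributed: 45.
The maintenance fund pays out 1.9 × 45 = 85.50 in total (split across the unequal shares, but the aggregate is all that matters for the group sum).
The 3 free-riders keep 45 each, adding 135. Group total = 135 + 85.50 = 220.50.

220.50 euros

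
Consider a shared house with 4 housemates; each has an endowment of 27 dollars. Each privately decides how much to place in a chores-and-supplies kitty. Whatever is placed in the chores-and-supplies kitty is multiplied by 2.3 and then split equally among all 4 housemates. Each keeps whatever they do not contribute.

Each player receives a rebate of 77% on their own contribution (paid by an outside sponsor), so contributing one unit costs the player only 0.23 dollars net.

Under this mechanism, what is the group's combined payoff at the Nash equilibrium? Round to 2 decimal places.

331.56 dollars

The effective private return per unit is now (2.3/4) / 0.23 = 2.5000 > 1, so every player's dominant strategy flips to full contribution.
At the Nash equilibrium everyone contributes 27. Group total payoff = 4 × (27 × 0.77 + 2.3 × 27) = 331.56.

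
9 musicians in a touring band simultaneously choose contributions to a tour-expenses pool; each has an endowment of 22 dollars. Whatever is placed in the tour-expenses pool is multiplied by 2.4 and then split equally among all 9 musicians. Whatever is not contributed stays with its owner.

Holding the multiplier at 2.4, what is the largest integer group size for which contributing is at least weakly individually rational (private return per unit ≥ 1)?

2

Private return per unit is 2.4/(group size), which is ≥ 1 whenever the group size is ≤ 2.4.
The largest such integer is 2.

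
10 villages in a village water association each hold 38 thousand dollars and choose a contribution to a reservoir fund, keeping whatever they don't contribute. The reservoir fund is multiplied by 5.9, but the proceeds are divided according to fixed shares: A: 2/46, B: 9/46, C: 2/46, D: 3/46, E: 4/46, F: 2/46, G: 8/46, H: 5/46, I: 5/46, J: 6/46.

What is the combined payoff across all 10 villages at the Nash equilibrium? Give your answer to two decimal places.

A player with share s gets back 5.9·s per unit contributed, so full contribution is dominant for anyone with s > 1/5.9 = 0.1695 and zero contribution is dominant for anyone below.
B and G clear that bar, contributing 38 each; the remaining 8 contribute 0. Total contributed: 76.
The reservoir fund pays out 5.9 × 76 = 448.40 in total (split across the unequal shares, but the aggregate is all that matters for the group sum).
The 8 free-riders keep 38 each, adding 304. Group total = 304 + 448.40 = 752.40.

752.40 thousand dollars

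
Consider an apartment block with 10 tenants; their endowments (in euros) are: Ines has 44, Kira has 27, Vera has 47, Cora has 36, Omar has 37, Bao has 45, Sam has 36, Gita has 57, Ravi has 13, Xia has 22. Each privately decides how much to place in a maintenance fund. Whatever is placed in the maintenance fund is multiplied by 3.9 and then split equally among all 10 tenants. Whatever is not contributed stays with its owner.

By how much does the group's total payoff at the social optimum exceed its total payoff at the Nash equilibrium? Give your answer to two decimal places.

The private return per contributed unit is 3.9/10 = 0.3900 < 1 for every player regardless of endowment, so the Nash equilibrium is zero contribution and the group total is Σ E_j = 44 + 27 + 47 + 36 + 37 + 45 + 36 + 57 + 13 + 22 = 364.
Each contributed unit returns 3.900 to the group, so the social optimum is full contribution by everyone: group total = 3.900 × 364 = 1419.60.
Efficiency loss = (3.900 − 1) × 364 = 1055.60.

1055.60 euros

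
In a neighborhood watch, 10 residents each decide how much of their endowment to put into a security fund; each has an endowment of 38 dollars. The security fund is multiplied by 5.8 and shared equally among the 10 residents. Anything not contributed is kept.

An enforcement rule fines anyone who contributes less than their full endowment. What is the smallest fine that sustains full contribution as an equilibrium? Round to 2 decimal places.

Given the others contribute fully, the best deviation is to contribute 0 (any partial contribution still incurs the fine and gives up units whose private return 0.5800 is below 1).
Deviating from 38 to 0 saves 38 dollars but forfeits the deviator's share of the drop in the security fund: 5.8/10 × 38 = 22.04.
So the deviation gain is 38 − 22.04 = 15.96, and the fine must be at least 15.96 dollars to wipe it out.

15.96 dollars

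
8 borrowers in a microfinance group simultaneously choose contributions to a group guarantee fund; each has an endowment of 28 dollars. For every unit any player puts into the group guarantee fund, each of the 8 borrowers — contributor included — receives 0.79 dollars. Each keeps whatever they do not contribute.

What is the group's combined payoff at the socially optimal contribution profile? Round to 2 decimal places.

Each contributed unit returns 6.320 to the group as a whole (0.79 to each of 8 players), which exceeds 1, so the social optimum is full contribution: group total = 6.320 × 224 = 1415.68.

1415.68 dollars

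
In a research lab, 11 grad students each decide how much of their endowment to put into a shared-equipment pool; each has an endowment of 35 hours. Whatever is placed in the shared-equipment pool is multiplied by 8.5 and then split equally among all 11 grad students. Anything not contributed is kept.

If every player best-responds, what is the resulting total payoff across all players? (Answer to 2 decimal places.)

385.00 hours

Each contributed unit returns 8.5/11 = 0.7727 to its contributor — below 1 — so contributing 0 is dominant for every player. At the Nash equilibrium everyone keeps their 35, and the group total is 11 × 35 = 385.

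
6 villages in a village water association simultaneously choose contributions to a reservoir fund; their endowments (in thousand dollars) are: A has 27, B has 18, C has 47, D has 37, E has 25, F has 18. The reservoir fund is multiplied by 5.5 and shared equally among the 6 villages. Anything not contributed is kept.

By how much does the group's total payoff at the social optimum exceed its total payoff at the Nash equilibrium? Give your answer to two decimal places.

The private return per contributed unit is 5.5/6 = 0.9167 < 1 for every player regardless of endowment, so the Nash equilibrium is zero contribution and the group total is Σ E_j = 27 + 18 + 47 + 37 + 25 + 18 = 172.
Each contributed unit returns 5.500 to the group, so the social optimum is full contribution by everyone: group total = 5.500 × 172 = 946.00.
Efficiency loss = (5.500 − 1) × 172 = 774.00.

774.00 thousand dollars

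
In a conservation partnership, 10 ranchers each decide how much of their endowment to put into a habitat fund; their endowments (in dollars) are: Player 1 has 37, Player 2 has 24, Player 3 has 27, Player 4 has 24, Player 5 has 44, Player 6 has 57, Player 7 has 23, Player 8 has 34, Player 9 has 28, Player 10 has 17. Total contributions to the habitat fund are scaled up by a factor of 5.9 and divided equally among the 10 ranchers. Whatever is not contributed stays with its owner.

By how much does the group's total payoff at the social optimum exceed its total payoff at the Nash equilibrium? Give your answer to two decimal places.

1543.50 dollars

The private return per contributed unit is 5.9/10 = 0.5900 < 1 for every player regardless of endowment, so the Nash equilibrium is zero contribution and the group total is Σ E_j = 37 + 24 + 27 + 24 + 44 + 57 + 23 + 34 + 28 + 17 = 315.
Each contributed unit returns 5.900 to the group, so the social optimum is full contribution by everyone: group total = 5.900 × 315 = 1858.50.
Efficiency loss = (5.900 − 1) × 315 = 1543.50.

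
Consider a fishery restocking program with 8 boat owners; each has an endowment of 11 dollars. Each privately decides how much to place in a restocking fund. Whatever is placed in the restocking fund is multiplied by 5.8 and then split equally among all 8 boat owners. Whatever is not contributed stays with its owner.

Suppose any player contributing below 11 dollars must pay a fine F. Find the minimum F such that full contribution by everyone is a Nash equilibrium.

3.03 dollars

Given the others contribute fully, the best deviation is to contribute 0 (any partial contribution still incurs the fine and gives up units whose private return 0.7250 is below 1).
Deviating from 11 to 0 saves 11 dollars but forfeits the deviator's share of the drop in the restocking fund: 5.8/8 × 11 = 7.97.
So the deviation gain is 11 − 7.97 = 3.03, and the fine must be at least 3.03 dollars to wipe it out.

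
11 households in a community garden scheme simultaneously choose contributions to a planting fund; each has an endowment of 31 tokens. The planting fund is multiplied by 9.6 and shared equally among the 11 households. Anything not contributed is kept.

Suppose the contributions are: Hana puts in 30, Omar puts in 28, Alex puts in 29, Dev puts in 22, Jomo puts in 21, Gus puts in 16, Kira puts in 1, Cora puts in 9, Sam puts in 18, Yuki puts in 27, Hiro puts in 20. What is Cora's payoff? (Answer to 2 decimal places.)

Total contributed: 30 + 28 + 29 + 22 + 21 + 16 + 1 + 9 + 18 + 27 + 20 = 221.
Each receives 9.6 × 221 / 11 = 192.87 from the planting fund.
Cora keeps 31 − 9 = 22, so Cora's payoff is 22 + 192.87 = 214.87.

214.87 tokens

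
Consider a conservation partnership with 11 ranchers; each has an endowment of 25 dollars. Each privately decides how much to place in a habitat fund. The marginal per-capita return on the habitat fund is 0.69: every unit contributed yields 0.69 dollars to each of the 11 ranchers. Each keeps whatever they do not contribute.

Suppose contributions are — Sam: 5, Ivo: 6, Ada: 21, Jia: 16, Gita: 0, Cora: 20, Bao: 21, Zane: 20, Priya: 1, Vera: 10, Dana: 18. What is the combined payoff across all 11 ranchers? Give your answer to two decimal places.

Total contributed: 5 + 6 + 21 + 16 + 0 + 20 + 21 + 20 + 1 + 10 + 18 = 138; total kept: 11 × 25 − 138 = 137.
The habitat fund pays out 0.69 × 11 × 138 = 1047.42 in aggregate.
Group total = 137 + 1047.42 = 1184.42.

1184.42 dollars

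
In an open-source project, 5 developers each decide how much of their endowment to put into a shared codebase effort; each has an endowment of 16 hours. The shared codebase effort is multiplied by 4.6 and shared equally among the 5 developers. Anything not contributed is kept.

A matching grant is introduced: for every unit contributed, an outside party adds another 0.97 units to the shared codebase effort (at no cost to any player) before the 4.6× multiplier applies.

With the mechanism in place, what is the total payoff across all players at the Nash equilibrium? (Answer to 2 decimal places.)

724.96 hours

Under the mechanism each unit contributed yields 4.6 × 1.97 / 5 = 1.8124 back to its contributor per unit of net cost, which exceeds 1, making full contribution the dominant choice for everyone.
So the Nash equilibrium is full contribution by all 5; the group earns 4.6 × 1.97 × 80 = 724.96.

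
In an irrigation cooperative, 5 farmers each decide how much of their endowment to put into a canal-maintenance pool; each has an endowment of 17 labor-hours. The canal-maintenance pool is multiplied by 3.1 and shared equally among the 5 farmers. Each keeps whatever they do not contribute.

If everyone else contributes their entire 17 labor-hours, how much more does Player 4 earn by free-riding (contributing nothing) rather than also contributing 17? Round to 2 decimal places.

6.46 labor-hours

Switching from a contribution of 17 to 0 lets Player 4 keep an extra 17 labor-hours, but lowers the canal-maintenance pool by 17, which costs Player 4 their own share of that drop: 3.1/5 × 17 = 10.54.
Net gain = 17 − 10.54 = 6.46. The private return per contributed unit (0.6200) is below 1, so free-riding is indeed the best response regardless of what the others do.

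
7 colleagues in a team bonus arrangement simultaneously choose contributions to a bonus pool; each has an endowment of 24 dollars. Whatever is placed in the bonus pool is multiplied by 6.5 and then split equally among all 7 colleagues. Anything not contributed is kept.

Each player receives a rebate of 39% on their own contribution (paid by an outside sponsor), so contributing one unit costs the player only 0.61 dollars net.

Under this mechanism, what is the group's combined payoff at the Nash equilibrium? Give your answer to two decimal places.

Under the mechanism each unit contributed yields (6.5/7) / 0.61 = 1.5222 back to its contributor per unit of net cost, which exceeds 1, making full contribution the dominant choice for everyone.
So the Nash equilibrium is full contribution by all 7; the group earns 7 × (24 × 0.39 + 6.5 × 24) = 1157.52.

1157.52 dollars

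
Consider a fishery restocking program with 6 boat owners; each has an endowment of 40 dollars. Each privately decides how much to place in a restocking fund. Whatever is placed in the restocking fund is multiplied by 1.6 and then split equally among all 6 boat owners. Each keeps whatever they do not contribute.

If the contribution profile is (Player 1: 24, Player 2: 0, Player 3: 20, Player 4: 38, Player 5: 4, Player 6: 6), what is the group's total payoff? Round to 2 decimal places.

295.20 dollars

Total contributed: 24 + 0 + 20 + 38 + 4 + 6 = 92; total kept: 6 × 40 − 92 = 148.
The restocking fund pays out 1.6 × 92 = 147.20 in aggregate.
Group total = 148 + 147.20 = 295.20.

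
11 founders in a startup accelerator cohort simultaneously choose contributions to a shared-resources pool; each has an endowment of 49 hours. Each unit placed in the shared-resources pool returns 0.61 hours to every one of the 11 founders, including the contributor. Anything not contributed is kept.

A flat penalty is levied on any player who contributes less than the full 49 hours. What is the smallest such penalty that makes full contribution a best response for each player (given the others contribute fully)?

19.11 hours

Given the others contribute fully, the best deviation is to contribute 0 (any partial contribution still incurs the fine and gives up units whose private return 0.61 is below 1).
Deviating from 49 to 0 saves 49 hours but forfeits the deviator's share of the drop in the shared-resources pool: 0.61 × 49 = 29.89.
So the deviation gain is 49 − 29.89 = 19.11, and the fine must be at least 19.11 hours to wipe it out.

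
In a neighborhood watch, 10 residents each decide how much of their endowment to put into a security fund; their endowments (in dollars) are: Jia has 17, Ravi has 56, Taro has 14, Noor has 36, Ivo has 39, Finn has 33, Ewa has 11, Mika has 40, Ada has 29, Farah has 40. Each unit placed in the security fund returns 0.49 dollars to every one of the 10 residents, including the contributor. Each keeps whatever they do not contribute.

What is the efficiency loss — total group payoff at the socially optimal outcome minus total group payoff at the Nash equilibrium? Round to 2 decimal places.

The private return per contributed unit is 0.49 < 1 for everyone, so the Nash equilibrium is zero contribution and the group total is Σ E_j = 17 + 56 + 14 + 36 + 39 + 33 + 11 + 40 + 29 + 40 = 315.
Each contributed unit returns 4.900 to the group, so the social optimum is full contribution by everyone: group total = 4.900 × 315 = 1543.50.
Efficiency loss = (4.900 − 1) × 315 = 1228.50.

1228.50 dollars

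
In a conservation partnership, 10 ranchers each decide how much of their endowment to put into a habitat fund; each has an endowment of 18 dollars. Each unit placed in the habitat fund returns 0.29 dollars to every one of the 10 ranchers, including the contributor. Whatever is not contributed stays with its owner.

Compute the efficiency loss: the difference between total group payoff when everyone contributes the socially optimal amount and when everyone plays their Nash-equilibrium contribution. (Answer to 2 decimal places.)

The private return per contributed unit is 0.29 < 1, so contributing 0 is dominant for every player. At the Nash equilibrium everyone keeps their 18, and the group total is 10 × 18 = 180.
Each contributed unit returns 2.900 to the group as a whole (0.29 to each of 10 players), which exceeds 1, so the social optimum is full contribution: group total = 2.900 × 180 = 522.00.
Efficiency loss = 522.00 − 180 = 342.00.

342.00 dollars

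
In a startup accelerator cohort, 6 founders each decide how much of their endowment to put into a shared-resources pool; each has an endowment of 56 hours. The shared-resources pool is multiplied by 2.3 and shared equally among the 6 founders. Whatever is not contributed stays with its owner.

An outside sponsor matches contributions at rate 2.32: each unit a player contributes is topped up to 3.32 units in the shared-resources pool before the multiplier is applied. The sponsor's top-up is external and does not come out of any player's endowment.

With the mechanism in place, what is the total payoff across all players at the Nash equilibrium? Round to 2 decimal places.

2565.70 hours

Under the mechanism each unit contributed yields 2.3 × 3.32 / 6 = 1.2727 back to its contributor per unit of net cost, which exceeds 1, making full contribution the dominant choice for everyone.
At the Nash equilibrium everyone contributes 56. Group total payoff = 2.3 × 3.32 × 336 = 2565.70.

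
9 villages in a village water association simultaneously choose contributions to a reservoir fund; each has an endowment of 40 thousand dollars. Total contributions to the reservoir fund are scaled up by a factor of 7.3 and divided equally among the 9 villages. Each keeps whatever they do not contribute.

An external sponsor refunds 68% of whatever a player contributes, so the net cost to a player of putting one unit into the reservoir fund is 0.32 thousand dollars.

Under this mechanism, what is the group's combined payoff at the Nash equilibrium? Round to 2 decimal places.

With the mechanism, a contributed unit returns (7.3/9) / 0.32 = 2.5347 per unit of net cost to the contributor — now above 1 — so contributing fully is weakly dominant for every player.
So the Nash equilibrium is full contribution by all 9; the group earns 9 × (40 × 0.68 + 7.3 × 40) = 2872.80.

2872.80 thousand dollars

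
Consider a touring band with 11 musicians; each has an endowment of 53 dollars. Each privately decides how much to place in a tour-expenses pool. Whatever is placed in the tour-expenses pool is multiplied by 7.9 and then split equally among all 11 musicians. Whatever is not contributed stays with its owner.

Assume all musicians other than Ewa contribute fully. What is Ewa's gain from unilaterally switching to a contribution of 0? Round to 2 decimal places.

14.94 dollars

Switching from a contribution of 53 to 0 lets Ewa keep an extra 53 dollars, but lowers the tour-expenses pool by 53, which costs Ewa their own share of that drop: 7.9/11 × 53 = 38.06.
Net gain = 53 − 38.06 = 14.94. The private return per contributed unit (0.7182) is below 1, so free-riding is indeed the best response regardless of what the others do.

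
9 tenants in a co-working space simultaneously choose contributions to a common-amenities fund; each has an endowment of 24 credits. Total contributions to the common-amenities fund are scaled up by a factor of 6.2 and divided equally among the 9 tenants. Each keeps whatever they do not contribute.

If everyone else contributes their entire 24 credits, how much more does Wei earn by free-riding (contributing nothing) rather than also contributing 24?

Switching from a contribution of 24 to 0 lets Wei keep an extra 24 credits, but lowers the common-amenities fund by 24, which costs Wei their own share of that drop: 6.2/9 × 24 = 16.53.
Net gain = 24 − 16.53 = 7.47. The private return per contributed unit (0.6889) is below 1, so free-riding is indeed the best response regardless of what the others do.

7.47 credits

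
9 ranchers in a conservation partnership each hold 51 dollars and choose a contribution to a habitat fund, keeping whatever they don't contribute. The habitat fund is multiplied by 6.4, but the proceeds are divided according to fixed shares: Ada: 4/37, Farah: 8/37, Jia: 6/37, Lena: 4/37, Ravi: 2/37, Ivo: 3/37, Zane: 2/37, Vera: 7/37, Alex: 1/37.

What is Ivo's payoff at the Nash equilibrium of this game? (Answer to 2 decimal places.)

130.39 dollars

Each unit j contributes comes back to j as 6.4 × (j's share), so j prefers to contribute only if that share exceeds 1/6.4 = 0.1563; otherwise keeping the unit dominates.
Farah, Jia and Vera clear that bar, contributing 51 each; the remaining 6 contribute 0. Total contributed: 153.
Ivo keeps 51 and receives 6.4 × 153 × 3/37 = 79.39 from the habitat fund, for a payoff of 130.39.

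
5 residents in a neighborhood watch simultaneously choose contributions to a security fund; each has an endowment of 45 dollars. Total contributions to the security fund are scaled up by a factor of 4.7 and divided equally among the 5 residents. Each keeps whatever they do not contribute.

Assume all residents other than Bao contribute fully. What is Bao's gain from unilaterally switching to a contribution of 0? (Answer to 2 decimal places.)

Switching from a contribution of 45 to 0 lets Bao keep an extra 45 dollars, but lowers the security fund by 45, which costs Bao their own share of that drop: 4.7/5 × 45 = 42.30.
Net gain = 45 − 42.30 = 2.70. The private return per contributed unit (0.9400) is below 1, so free-riding is indeed the best response regardless of what the others do.

2.70 dollars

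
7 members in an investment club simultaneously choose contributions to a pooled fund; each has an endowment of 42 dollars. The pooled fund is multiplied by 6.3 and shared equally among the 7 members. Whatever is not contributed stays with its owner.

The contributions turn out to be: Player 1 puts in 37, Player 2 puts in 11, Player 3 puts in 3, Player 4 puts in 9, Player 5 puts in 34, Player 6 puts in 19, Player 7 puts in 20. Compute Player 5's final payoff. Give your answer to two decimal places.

127.70 dollars

Total contributed: 37 + 11 + 3 + 9 + 34 + 19 + 20 = 133.
Each receives 6.3 × 133 / 7 = 119.70 from the pooled fund.
Player 5 keeps 42 − 34 = 8, so Player 5's payoff is 8 + 119.70 = 127.70.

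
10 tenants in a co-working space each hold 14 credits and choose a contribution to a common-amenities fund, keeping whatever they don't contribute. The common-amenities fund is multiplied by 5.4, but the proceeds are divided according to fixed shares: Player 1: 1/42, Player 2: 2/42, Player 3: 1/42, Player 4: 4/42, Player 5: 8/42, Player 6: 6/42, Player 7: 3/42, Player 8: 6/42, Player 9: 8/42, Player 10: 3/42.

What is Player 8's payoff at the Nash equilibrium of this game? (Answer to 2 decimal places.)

35.60 credits

A player with share s gets back 5.4·s per unit contributed, so full contribution is dominant for anyone with s > 1/5.4 = 0.1852 and zero contribution is dominant for anyone below.
The shares above 0.1852 belong to Player 5 and Player 9, contributing 14 each; the remaining 8 contribute 0. Total contributed: 28.
Player 8 keeps 14 and receives 5.4 × 28 × 6/42 = 21.60 from the common-amenities fund, for a payoff of 35.60.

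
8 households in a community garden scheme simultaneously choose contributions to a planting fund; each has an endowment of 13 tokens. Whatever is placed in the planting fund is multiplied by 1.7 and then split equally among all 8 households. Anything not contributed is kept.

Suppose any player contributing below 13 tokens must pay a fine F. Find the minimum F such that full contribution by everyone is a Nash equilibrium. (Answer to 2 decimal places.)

10.24 tokens

Given the others contribute fully, the best deviation is to contribute 0 (any partial contribution still incurs the fine and gives up units whose private return 0.2125 is below 1).
Deviating from 13 to 0 saves 13 tokens but forfeits the deviator's share of the drop in the planting fund: 1.7/8 × 13 = 2.76.
So the deviation gain is 13 − 2.76 = 10.24, and the fine must be at least 10.24 tokens to wipe it out.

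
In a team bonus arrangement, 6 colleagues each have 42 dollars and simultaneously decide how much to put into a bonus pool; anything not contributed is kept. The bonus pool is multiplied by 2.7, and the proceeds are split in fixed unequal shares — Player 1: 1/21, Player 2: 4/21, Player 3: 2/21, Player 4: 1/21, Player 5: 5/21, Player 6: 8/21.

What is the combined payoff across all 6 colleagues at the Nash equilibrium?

323.40 dollars

For player j, contributing a unit is worthwhile iff 2.7 × (j's share) ≥ 1, i.e. iff j's share is at least 0.3704.
The only share above 0.3704 is Player 6's 8/21, contributing 42; the remaining 5 contribute 0. Total contributed: 42.
The bonus pool pays out 2.7 × 42 = 113.40 in total (split across the unequal shares, but the aggregate is all that matters for the group sum).
The 5 free-riders keep 42 each, adding 210. Group total = 210 + 113.40 = 323.40.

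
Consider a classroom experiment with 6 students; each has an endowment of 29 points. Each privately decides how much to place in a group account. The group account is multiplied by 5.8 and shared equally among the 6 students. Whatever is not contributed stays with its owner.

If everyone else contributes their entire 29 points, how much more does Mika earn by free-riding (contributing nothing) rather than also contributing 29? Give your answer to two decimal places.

0.97 points

Switching from a contribution of 29 to 0 lets Mika keep an extra 29 points, but lowers the group account by 29, which costs Mika their own share of that drop: 5.8/6 × 29 = 28.03.
Net gain = 29 − 28.03 = 0.97. The private return per contributed unit (0.9667) is below 1, so free-riding is indeed the best response regardless of what the others do.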